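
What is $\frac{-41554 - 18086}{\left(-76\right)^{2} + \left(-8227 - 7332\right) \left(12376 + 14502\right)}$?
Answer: $\frac{9940}{69698171} \approx 0.00014261$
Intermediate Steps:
$\frac{-41554 - 18086}{\left(-76\right)^{2} + \left(-8227 - 7332\right) \left(12376 + 14502\right)} = - \frac{59640}{5776 + \left(-8227 - 7332\right) 26878} = - \frac{59640}{5776 - 418194802} = - \frac{59640}{-418189026} = \left(-59640\right) \left(- \frac{1}{418189026}\right) = \frac{9940}{69698171}$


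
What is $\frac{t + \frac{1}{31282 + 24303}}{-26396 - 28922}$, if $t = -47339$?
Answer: $\frac{1315669157}{1537425515} \approx 0.85576$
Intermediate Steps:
$\frac{t + \frac{1}{31282 + 24303}}{-26396 - 28922} = \frac{-47339 + \frac{1}{31282 + 24303}}{-26396 - 28922} = \frac{-47339 + \frac{1}{55585}}{-55318} = \left(-47339 + \frac{1}{55585}\right) \left(- \frac{1}{55318}\right) = \left(- \frac{2631338314}{55585}\right) \left(- \frac{1}{55318}\right) = \frac{1315669157}{1537425515}$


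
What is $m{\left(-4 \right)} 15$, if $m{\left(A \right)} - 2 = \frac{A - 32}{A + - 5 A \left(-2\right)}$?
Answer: $\frac{465}{11} \approx 42.273$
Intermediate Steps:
$m{\left(A \right)} = 2 + \frac{-32 + A}{11 A}$ ($m{\left(A \right)} = 2 + \frac{A - 32}{A + - 5 A \left(-2\right)} = 2 + \frac{-32 + A}{A + 10 A} = 2 + \frac{-32 + A}{11 A}$)
$m{\left(-4 \right)} 15 = \frac{-32 + 23 \left(-4\right)}{11 \left(-4\right)} 15 = \frac{1}{11} \left(- \frac{1}{4}\right) \left(-32 - 92\right) 15 = \frac{1}{11} \left(- \frac{1}{4}\right) \left(-124\right) 15 = \frac{31}{11} \cdot 15 = \frac{465}{11}$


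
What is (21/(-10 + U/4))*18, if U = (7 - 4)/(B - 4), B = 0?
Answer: -6048/163 ≈ -37.104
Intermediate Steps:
U = -¾ (U = (7 - 4)/(0 - 4) = 3/(-4) = 3*(-¼) = -¾ ≈ -0.75000)
(21/(-10 + U/4))*18 = (21/(-10 - ¾/4))*18 = (21/(-10 - ¾*¼))*18 = (21/(-10 - 3/16))*18 = (21/(-163/16))*18 = -16/163*21*18 = -336/163*18 = -6048/163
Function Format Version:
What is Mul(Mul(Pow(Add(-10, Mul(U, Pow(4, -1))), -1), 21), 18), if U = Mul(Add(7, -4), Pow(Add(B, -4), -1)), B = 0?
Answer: Rational(-6048, 163) ≈ -37.104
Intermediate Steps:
U = Rational(-3, 4) (U = Mul(Add(7, -4), Pow(Add(0, -4), -1)) = Mul(3, Pow(-4, -1)) = Mul(3, Rational(-1, 4)) = Rational(-3, 4) ≈ -0.75000)
Mul(Mul(Pow(Add(-10, Mul(U, Pow(4, -1))), -1), 21), 18) = Mul(Mul(Pow(Add(-10, Mul(Rational(-3, 4), Pow(4, -1))), -1), 21), 18) = Mul(Mul(Pow(Add(-10, Mul(Rational(-3, 4), Rational(1, 4))), -1), 21), 18) = Mul(Mul(Pow(Add(-10, Rational(-3, 16)), -1), 21), 18) = Mul(Mul(Pow(Rational(-163, 16), -1), 21), 18) = Mul(Mul(Rational(-16, 163), 21), 18) = Mul(Rational(-336, 163), 18) = Rational(-6048, 163)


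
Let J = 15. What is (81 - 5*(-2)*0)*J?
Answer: 1215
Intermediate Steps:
(81 - 5*(-2)*0)*J = (81 - 5*(-2)*0)*15 = (81 + 10*0)*15 = (81 + 0)*15 = 81*15 = 1215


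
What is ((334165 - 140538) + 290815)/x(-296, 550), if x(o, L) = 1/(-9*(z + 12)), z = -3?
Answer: -39239802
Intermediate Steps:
x(o, L) = -1/81 (x(o, L) = 1/(-9*(-3 + 12)) = 1/(-9*9) = 1/(-81) = -1/81)
((334165 - 140538) + 290815)/x(-296, 550) = ((334165 - 140538) + 290815)/(-1/81) = (193627 + 290815)*(-81) = 484442*(-81) = -39239802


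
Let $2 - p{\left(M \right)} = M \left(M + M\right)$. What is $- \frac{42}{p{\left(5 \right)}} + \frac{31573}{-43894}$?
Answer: $\frac{27337}{175576} \approx 0.1557$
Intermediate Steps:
$p{\left(M \right)} = 2 - 2 M^{2}$ ($p{\left(M \right)} = 2 - M \left(M + M\right) = 2 - M 2 M = 2 - 2 M^{2}$)
$- \frac{42}{p{\left(5 \right)}} + \frac{31573}{-43894} = - \frac{42}{2 - 2 \cdot 5^{2}} + \frac{31573}{-43894} = - \frac{42}{2 - 50} + 31573 \left(- \frac{1}{43894}\right) = - \frac{42}{2 - 50} - \frac{31573}{43894} = - \frac{42}{-48} - \frac{31573}{43894} = \left(-42\right) \left(- \frac{1}{48}\right) - \frac{31573}{43894} = \frac{7}{8} - \frac{31573}{43894} = \frac{27337}{175576}$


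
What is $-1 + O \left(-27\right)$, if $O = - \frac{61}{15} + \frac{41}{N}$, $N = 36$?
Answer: $\frac{1561}{20} \approx 78.05$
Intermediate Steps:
$O = - \frac{527}{180}$ ($O = - \frac{61}{15} + \frac{41}{36} = - \frac{527}{180} \approx -2.9278$)
$-1 + O \left(-27\right) = -1 - - \frac{1581}{20} = -1 + \frac{1581}{20} = \frac{1561}{20}$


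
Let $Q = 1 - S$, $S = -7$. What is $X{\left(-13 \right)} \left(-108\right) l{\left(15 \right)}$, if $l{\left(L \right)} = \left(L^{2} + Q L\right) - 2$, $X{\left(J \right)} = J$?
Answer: $481572$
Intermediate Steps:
$Q = 8$ ($Q = 1 - -7 = 1 + 7 = 8$)
$l{\left(L \right)} = -2 + L^{2} + 8 L$ ($l{\left(L \right)} = \left(L^{2} + 8 L\right) - 2 = -2 + L^{2} + 8 L$)
$X{\left(-13 \right)} \left(-108\right) l{\left(15 \right)} = \left(-13\right) \left(-108\right) \left(-2 + 15^{2} + 8 \cdot 15\right) = 1404 \left(-2 + 225 + 120\right) = 1404 \cdot 343 = 481572$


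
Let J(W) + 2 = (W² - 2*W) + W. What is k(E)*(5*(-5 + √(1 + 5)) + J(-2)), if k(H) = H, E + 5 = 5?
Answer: 0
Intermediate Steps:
E = 0 (E = -5 + 5 = 0)
J(W) = -2 + W² - W (J(W) = -2 + ((W² - 2*W) + W) = -2 + (W² - W) = -2 + W² - W)
k(E)*(5*(-5 + √(1 + 5)) + J(-2)) = 0*(5*(-5 + √(1 + 5)) + (-2 + (-2)² - 1*(-2))) = 0*(5*(-5 + √6) + (-2 + 4 + 2)) = 0*((-25 + 5*√6) + 4) = 0*(-21 + 5*√6) = 0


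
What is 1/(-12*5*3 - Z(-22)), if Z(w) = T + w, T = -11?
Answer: -1/147 ≈ -0.0068027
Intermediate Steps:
Z(w) = -11 + w
1/(-12*5*3 - Z(-22)) = 1/(-12*5*3 - (-11 - 22)) = 1/(-60*3 - 1*(-33)) = 1/(-180 + 33) = 1/(-147) = -1/147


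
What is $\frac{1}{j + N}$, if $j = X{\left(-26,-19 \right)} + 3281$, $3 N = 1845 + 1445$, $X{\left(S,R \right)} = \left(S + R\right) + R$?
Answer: $\frac{3}{12941} \approx 0.00023182$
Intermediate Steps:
$X{\left(S,R \right)} = S + 2 R$ ($X{\left(S,R \right)} = \left(R + S\right) + R = S + 2 R$)
$N = \frac{3290}{3}$ ($N = \frac{1845 + 1445}{3} = \frac{1}{3} \cdot 3290 = \frac{3290}{3} \approx 1096.7$)
$j = 3217$ ($j = \left(-26 + 2 \left(-19\right)\right) + 3281 = \left(-26 - 38\right) + 3281 = -64 + 3281 = 3217$)
$\frac{1}{j + N} = \frac{1}{3217 + \frac{3290}{3}} = \frac{1}{\frac{12941}{3}} = \frac{3}{12941}$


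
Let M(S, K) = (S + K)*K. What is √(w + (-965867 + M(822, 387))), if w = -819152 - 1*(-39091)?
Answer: 3*I*√142005 ≈ 1130.5*I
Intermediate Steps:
M(S, K) = K*(K + S) (M(S, K) = (K + S)*K = K*(K + S))
w = -780061 (w = -819152 + 39091 = -780061)
√(w + (-965867 + M(822, 387))) = √(-780061 + (-965867 + 387*(387 + 822))) = √(-780061 + (-965867 + 387*1209)) = √(-780061 + (-965867 + 467883)) = √(-780061 - 497984) = √(-1278045) = 3*I*√142005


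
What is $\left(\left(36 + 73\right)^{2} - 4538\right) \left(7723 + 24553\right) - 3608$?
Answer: $236999060$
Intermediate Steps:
$\left(\left(36 + 73\right)^{2} - 4538\right) \left(7723 + 24553\right) - 3608 = \left(109^{2} - 4538\right) 32276 - 3608 = \left(11881 - 4538\right) 32276 - 3608 = 7343 \cdot 32276 - 3608 = 237002668 - 3608 = 236999060$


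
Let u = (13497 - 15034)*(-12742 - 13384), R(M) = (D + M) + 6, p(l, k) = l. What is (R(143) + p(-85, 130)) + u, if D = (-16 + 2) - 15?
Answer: 40155697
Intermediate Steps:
D = -29 (D = -14 - 15 = -29)
R(M) = -23 + M (R(M) = (-29 + M) + 6 = -23 + M)
u = 40155662 (u = -1537*(-26126) = 40155662)
(R(143) + p(-85, 130)) + u = ((-23 + 143) - 85) + 40155662 = (120 - 85) + 40155662 = 35 + 40155662 = 40155697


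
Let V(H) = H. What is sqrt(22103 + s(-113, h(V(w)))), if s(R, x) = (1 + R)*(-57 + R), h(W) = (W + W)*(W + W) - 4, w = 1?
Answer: sqrt(41143) ≈ 202.84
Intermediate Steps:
h(W) = -4 + 4*W**2 (h(W) = (2*W)*(2*W) - 4 = 4*W**2 - 4 = -4 + 4*W**2)
sqrt(22103 + s(-113, h(V(w)))) = sqrt(22103 + (-57 + (-113)**2 - 56*(-113))) = sqrt(22103 + (-57 + 12769 + 6328)) = sqrt(22103 + 19040) = sqrt(41143)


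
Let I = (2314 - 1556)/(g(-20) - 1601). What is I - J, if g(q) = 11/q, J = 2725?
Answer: -87299635/32031 ≈ -2725.5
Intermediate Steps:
I = -15160/32031 (I = (2314 - 1556)/(11/(-20) - 1601) = 758/(11*(-1/20) - 1601) = 758/(-11/20 - 1601) = 758/(-32031/20) = 758*(-20/32031) = -15160/32031 ≈ -0.47329)
I - J = -15160/32031 - 1*2725 = -15160/32031 - 2725 = -87299635/32031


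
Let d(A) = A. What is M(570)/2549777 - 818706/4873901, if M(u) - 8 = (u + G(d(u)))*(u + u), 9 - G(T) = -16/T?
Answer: 1129744321538/12427360670077 ≈ 0.090908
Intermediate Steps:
G(T) = 9 + 16/T (G(T) = 9 - (-16)/T = 9 + 16/T)
M(u) = 8 + 2*u*(9 + u + 16/u) (M(u) = 8 + (u + (9 + 16/u))*(u + u) = 8 + (9 + u + 16/u)*(2*u) = 8 + 2*u*(9 + u + 16/u))
M(570)/2549777 - 818706/4873901 = (40 + 2*570² + 18*570)/2549777 - 818706/4873901 = (40 + 2*324900 + 10260)*(1/2549777) - 818706*1/4873901 = (40 + 649800 + 10260)*(1/2549777) - 818706/4873901 = 660100*(1/2549777) - 818706/4873901 = 660100/2549777 - 818706/4873901 = 1129744321538/12427360670077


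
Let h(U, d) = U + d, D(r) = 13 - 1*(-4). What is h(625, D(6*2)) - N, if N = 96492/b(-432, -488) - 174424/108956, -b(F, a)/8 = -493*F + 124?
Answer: 7472388039197/11609261800 ≈ 643.66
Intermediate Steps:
D(r) = 17 (D(r) = 13 + 4 = 17)
b(F, a) = -992 + 3944*F (b(F, a) = -8*(-493*F + 124) = -8*(124 - 493*F) = -992 + 3944*F)
N = -19241963597/11609261800 (N = 96492/(-992 + 3944*(-432)) - 174424/108956 = 96492/(-992 - 1703808) - 174424*1/108956 = 96492/(-1704800) - 43606/27239 = 96492*(-1/1704800) - 43606/27239 = -24123/426200 - 43606/27239 = -19241963597/11609261800 ≈ -1.6575)
h(625, D(6*2)) - N = (625 + 17) - 1*(-19241963597/11609261800) = 642 + 19241963597/11609261800 = 7472388039197/11609261800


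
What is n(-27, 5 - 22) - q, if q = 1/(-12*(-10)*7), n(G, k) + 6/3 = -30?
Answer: -26881/840 ≈ -32.001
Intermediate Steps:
n(G, k) = -32 (n(G, k) = -2 - 30 = -32)
q = 1/840 (q = 1/(120*7) = 1/840 ≈ 0.0011905)
n(-27, 5 - 22) - q = -32 - 1*1/840 = -32 - 1/840 = -26881/840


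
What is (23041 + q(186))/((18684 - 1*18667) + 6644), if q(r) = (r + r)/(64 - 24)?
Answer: 230503/66610 ≈ 3.4605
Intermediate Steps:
q(r) = r/20 (q(r) = (2*r)/40 = (2*r)*(1/40) = r/20)
(23041 + q(186))/((18684 - 1*18667) + 6644) = (23041 + (1/20)*186)/((18684 - 1*18667) + 6644) = (23041 + 93/10)/((18684 - 18667) + 6644) = 230503/(10*(17 + 6644)) = (230503/10)/6661 = (230503/10)*(1/6661) = 230503/66610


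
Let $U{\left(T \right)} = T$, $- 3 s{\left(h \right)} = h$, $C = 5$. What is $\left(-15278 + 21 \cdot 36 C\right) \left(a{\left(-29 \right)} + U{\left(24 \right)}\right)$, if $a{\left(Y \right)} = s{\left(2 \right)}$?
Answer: $- \frac{804860}{3} \approx -2.6829 \cdot 10^{5}$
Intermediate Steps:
$s{\left(h \right)} = - \frac{h}{3}$
$a{\left(Y \right)} = - \frac{2}{3}$ ($a{\left(Y \right)} = \left(- \frac{1}{3}\right) 2 = - \frac{2}{3}$)
$\left(-15278 + 21 \cdot 36 C\right) \left(a{\left(-29 \right)} + U{\left(24 \right)}\right) = \left(-15278 + 21 \cdot 36 \cdot 5\right) \left(- \frac{2}{3} + 24\right) = \left(-15278 + 756 \cdot 5\right) \frac{70}{3} = \left(-15278 + 3780\right) \frac{70}{3} = \left(-11498\right) \frac{70}{3} = - \frac{804860}{3}$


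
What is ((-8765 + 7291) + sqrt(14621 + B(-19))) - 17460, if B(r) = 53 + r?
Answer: -18934 + sqrt(14655) ≈ -18813.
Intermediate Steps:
((-8765 + 7291) + sqrt(14621 + B(-19))) - 17460 = ((-8765 + 7291) + sqrt(14621 + (53 - 19))) - 17460 = (-1474 + sqrt(14621 + 34)) - 17460 = (-1474 + sqrt(14655)) - 17460 = -18934 + sqrt(14655)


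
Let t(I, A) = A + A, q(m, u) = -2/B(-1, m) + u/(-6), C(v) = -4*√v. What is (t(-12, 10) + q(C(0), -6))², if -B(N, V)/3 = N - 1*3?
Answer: 15625/36 ≈ 434.03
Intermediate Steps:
B(N, V) = 9 - 3*N (B(N, V) = -3*(N - 1*3) = -3*(N - 3) = -3*(-3 + N) = 9 - 3*N)
q(m, u) = -⅙ - u/6 (q(m, u) = -2/(9 - 3*(-1)) + u/(-6) = -2/(9 + 3) + u*(-⅙) = -2/12 - u/6 = -2*1/12 - u/6 = -⅙ - u/6)
t(I, A) = 2*A
(t(-12, 10) + q(C(0), -6))² = (2*10 + (-⅙ - ⅙*(-6)))² = (20 + (-⅙ + 1))² = (20 + ⅚)² = (125/6)² = 15625/36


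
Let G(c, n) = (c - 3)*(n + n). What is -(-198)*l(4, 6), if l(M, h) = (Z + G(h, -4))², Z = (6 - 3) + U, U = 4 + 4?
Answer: 33462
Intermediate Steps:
U = 8
G(c, n) = 2*n*(-3 + c) (G(c, n) = (-3 + c)*(2*n) = 2*n*(-3 + c))
Z = 11 (Z = (6 - 3) + 8 = 3 + 8 = 11)
l(M, h) = (35 - 8*h)² (l(M, h) = (11 + 2*(-4)*(-3 + h))² = (11 + (24 - 8*h))² = (35 - 8*h)²)
-(-198)*l(4, 6) = -(-198)*(-35 + 8*6)² = -(-198)*(-35 + 48)² = -(-198)*13² = -(-198)*169 = -1*(-33462) = 33462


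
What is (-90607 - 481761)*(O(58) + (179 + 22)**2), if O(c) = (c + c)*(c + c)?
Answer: -30826023376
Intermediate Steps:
O(c) = 4*c**2 (O(c) = (2*c)*(2*c) = 4*c**2)
(-90607 - 481761)*(O(58) + (179 + 22)**2) = (-90607 - 481761)*(4*58**2 + (179 + 22)**2) = -572368*(4*3364 + 201**2) = -572368*(13456 + 40401) = -572368*53857 = -30826023376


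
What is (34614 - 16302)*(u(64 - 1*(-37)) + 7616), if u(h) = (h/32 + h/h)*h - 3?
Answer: 588385161/4 ≈ 1.4710e+8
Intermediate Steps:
u(h) = -3 + h*(1 + h/32) (u(h) = (h*(1/32) + 1)*h - 3 = (h/32 + 1)*h - 3 = (1 + h/32)*h - 3 = h*(1 + h/32) - 3 = -3 + h*(1 + h/32))
(34614 - 16302)*(u(64 - 1*(-37)) + 7616) = (34614 - 16302)*((-3 + (64 - 1*(-37)) + (64 - 1*(-37))**2/32) + 7616) = 18312*((-3 + (64 + 37) + (64 + 37)**2/32) + 7616) = 18312*((-3 + 101 + (1/32)*101**2) + 7616) = 18312*((-3 + 101 + (1/32)*10201) + 7616) = 18312*((-3 + 101 + 10201/32) + 7616) = 18312*(13337/32 + 7616) = 18312*(257049/32) = 588385161/4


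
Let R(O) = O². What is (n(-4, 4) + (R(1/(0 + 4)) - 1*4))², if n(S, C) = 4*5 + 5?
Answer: 113569/256 ≈ 443.63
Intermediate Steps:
n(S, C) = 25 (n(S, C) = 20 + 5 = 25)
(n(-4, 4) + (R(1/(0 + 4)) - 1*4))² = (25 + ((1/(0 + 4))² - 1*4))² = (25 + ((1/4)² - 4))² = (25 + ((¼)² - 4))² = (25 + (1/16 - 4))² = (25 - 63/16)² = (337/16)² = 113569/256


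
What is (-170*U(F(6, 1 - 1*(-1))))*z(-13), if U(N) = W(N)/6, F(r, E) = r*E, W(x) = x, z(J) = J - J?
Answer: 0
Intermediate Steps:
z(J) = 0
F(r, E) = E*r
U(N) = N/6
(-170*U(F(6, 1 - 1*(-1))))*z(-13) = -85*(1 - 1*(-1))*6/3*0 = -85*(1 + 1)*6/3*0 = -85*2*6/3*0 = -85*12/3*0 = -170*2*0 = -340*0 = 0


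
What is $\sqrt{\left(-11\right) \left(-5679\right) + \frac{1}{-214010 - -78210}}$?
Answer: $\frac{\sqrt{11520308090242}}{13580} \approx 249.94$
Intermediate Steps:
$\sqrt{\left(-11\right) \left(-5679\right) + \frac{1}{-214010 - -78210}} = \sqrt{62469 + \frac{1}{-214010 + 78210}} = \sqrt{62469 + \frac{1}{-135800}} = \sqrt{62469 - \frac{1}{135800}} = \sqrt{\frac{8483290199}{135800}} = \frac{\sqrt{11520308090242}}{13580}$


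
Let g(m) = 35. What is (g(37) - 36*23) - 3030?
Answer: -3823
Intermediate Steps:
(g(37) - 36*23) - 3030 = (35 - 36*23) - 3030 = (35 - 828) - 3030 = -793 - 3030 = -3823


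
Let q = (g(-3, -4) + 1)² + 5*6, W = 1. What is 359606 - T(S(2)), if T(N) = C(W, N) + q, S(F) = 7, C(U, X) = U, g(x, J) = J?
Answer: 359566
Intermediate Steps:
q = 39 (q = (-4 + 1)² + 5*6 = (-3)² + 30 = 9 + 30 = 39)
T(N) = 40 (T(N) = 1 + 39 = 40)
359606 - T(S(2)) = 359606 - 1*40 = 359606 - 40 = 359566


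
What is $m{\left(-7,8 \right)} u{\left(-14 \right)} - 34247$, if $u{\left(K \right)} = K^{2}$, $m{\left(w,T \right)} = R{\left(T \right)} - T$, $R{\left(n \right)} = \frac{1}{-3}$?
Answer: $- \frac{107641}{3} \approx -35880.0$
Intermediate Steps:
$R{\left(n \right)} = - \frac{1}{3}$
$m{\left(w,T \right)} = - \frac{1}{3} - T$
$m{\left(-7,8 \right)} u{\left(-14 \right)} - 34247 = \left(- \frac{1}{3} - 8\right) \left(-14\right)^{2} - 34247 = \left(- \frac{1}{3} - 8\right) 196 - 34247 = \left(- \frac{25}{3}\right) 196 - 34247 = - \frac{4900}{3} - 34247 = - \frac{107641}{3}$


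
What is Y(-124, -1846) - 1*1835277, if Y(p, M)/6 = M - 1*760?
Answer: -1850913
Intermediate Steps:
Y(p, M) = -4560 + 6*M (Y(p, M) = 6*(M - 1*760) = 6*(M - 760) = 6*(-760 + M) = -4560 + 6*M)
Y(-124, -1846) - 1*1835277 = (-4560 + 6*(-1846)) - 1*1835277 = (-4560 - 11076) - 1835277 = -15636 - 1835277 = -1850913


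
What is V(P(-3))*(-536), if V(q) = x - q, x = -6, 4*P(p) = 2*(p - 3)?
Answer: 1608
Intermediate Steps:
P(p) = -3/2 + p/2 (P(p) = (2*(p - 3))/4 = (2*(-3 + p))/4 = (-6 + 2*p)/4 = -3/2 + p/2)
V(q) = -6 - q
V(P(-3))*(-536) = (-6 - (-3/2 + (½)*(-3)))*(-536) = (-6 - (-3/2 - 3/2))*(-536) = (-6 - 1*(-3))*(-536) = (-6 + 3)*(-536) = -3*(-536) = 1608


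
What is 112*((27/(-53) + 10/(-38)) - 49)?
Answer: -5613552/1007 ≈ -5574.5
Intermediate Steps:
112*((27/(-53) + 10/(-38)) - 49) = 112*((27*(-1/53) + 10*(-1/38)) - 49) = 112*((-27/53 - 5/19) - 49) = 112*(-778/1007 - 49) = 112*(-50121/1007) = -5613552/1007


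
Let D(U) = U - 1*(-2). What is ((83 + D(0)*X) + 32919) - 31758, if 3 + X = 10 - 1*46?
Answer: 1166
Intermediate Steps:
X = -39 (X = -3 + (10 - 1*46) = -3 + (10 - 46) = -3 - 36 = -39)
D(U) = 2 + U (D(U) = U + 2 = 2 + U)
((83 + D(0)*X) + 32919) - 31758 = ((83 + (2 + 0)*(-39)) + 32919) - 31758 = ((83 + 2*(-39)) + 32919) - 31758 = ((83 - 78) + 32919) - 31758 = (5 + 32919) - 31758 = 32924 - 31758 = 1166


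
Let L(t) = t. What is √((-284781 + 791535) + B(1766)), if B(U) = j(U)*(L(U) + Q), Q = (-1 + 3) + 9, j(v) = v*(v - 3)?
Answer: 2*√1383280405 ≈ 74385.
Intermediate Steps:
j(v) = v*(-3 + v)
Q = 11 (Q = 2 + 9 = 11)
B(U) = U*(-3 + U)*(11 + U) (B(U) = (U*(-3 + U))*(U + 11) = (U*(-3 + U))*(11 + U) = U*(-3 + U)*(11 + U))
√((-284781 + 791535) + B(1766)) = √((-284781 + 791535) + 1766*(-3 + 1766)*(11 + 1766)) = √(506754 + 1766*1763*1777) = √(506754 + 5532614866) = √5533121620 = 2*√1383280405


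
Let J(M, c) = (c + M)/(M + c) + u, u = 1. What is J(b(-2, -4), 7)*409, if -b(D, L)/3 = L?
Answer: 818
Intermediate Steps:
b(D, L) = -3*L
J(M, c) = 2 (J(M, c) = (c + M)/(M + c) + 1 = (M + c)/(M + c) + 1 = 1 + 1 = 2)
J(b(-2, -4), 7)*409 = 2*409 = 818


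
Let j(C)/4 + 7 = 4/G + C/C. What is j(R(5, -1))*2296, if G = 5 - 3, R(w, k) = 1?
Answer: -36736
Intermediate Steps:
G = 2
j(C) = -16 (j(C) = -28 + 4*(4/2 + C/C) = -28 + 4*(4*(½) + 1) = -28 + 4*(2 + 1) = -28 + 4*3 = -28 + 12 = -16)
j(R(5, -1))*2296 = -16*2296 = -36736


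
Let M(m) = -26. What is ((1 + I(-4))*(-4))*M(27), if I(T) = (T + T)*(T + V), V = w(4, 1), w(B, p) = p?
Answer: 2600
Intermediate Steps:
V = 1
I(T) = 2*T*(1 + T) (I(T) = (T + T)*(T + 1) = (2*T)*(1 + T) = 2*T*(1 + T))
((1 + I(-4))*(-4))*M(27) = ((1 + 2*(-4)*(1 - 4))*(-4))*(-26) = ((1 + 2*(-4)*(-3))*(-4))*(-26) = ((1 + 24)*(-4))*(-26) = (25*(-4))*(-26) = -100*(-26) = 2600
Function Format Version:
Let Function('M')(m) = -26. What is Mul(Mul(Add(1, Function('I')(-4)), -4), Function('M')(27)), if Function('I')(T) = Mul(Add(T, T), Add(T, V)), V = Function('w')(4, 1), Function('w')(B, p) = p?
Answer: 2600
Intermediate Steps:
V = 1
Function('I')(T) = Mul(2, T, Add(1, T)) (Function('I')(T) = Mul(Add(T, T), Add(T, 1)) = Mul(Mul(2, T), Add(1, T)) = Mul(2, T, Add(1, T)))
Mul(Mul(Add(1, Function('I')(-4)), -4), Function('M')(27)) = Mul(Mul(Add(1, Mul(2, -4, Add(1, -4))), -4), -26) = Mul(Mul(Add(1, Mul(2, -4, -3)), -4), -26) = Mul(Mul(Add(1, 24), -4), -26) = Mul(Mul(25, -4), -26) = Mul(-100, -26) = 2600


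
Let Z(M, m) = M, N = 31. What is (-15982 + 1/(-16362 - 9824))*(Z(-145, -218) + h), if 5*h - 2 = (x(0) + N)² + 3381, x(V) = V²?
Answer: -1514568339207/130930 ≈ -1.1568e+7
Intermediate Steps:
h = 4344/5 (h = ⅖ + ((0² + 31)² + 3381)/5 = ⅖ + ((0 + 31)² + 3381)/5 = ⅖ + (31² + 3381)/5 = ⅖ + (961 + 3381)/5 = ⅖ + (⅕)*4342 = ⅖ + 4342/5 = 4344/5 ≈ 868.80)
(-15982 + 1/(-16362 - 9824))*(Z(-145, -218) + h) = (-15982 + 1/(-16362 - 9824))*(-145 + 4344/5) = (-15982 + 1/(-26186))*(3619/5) = (-15982 - 1/26186)*(3619/5) = -418504653/26186*3619/5 = -1514568339207/130930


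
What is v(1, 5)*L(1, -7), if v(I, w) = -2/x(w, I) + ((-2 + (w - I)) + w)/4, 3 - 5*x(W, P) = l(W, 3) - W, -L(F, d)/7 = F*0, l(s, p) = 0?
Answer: 0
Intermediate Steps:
L(F, d) = 0 (L(F, d) = -7*F*0 = -7*0 = 0)
x(W, P) = ⅗ + W/5 (x(W, P) = ⅗ - (0 - W)/5 = ⅗ - (-1)*W/5 = ⅗ + W/5)
v(I, w) = -½ + w/2 - 2/(⅗ + w/5) - I/4 (v(I, w) = -2/(⅗ + w/5) + ((-2 + (w - I)) + w)/4 = -2/(⅗ + w/5) + ((-2 + w - I) + w)*(¼) = -2/(⅗ + w/5) + (-2 - I + 2*w)*(¼) = -2/(⅗ + w/5) + (-½ + w/2 - I/4) = -½ + w/2 - 2/(⅗ + w/5) - I/4)
v(1, 5)*L(1, -7) = ((-40 + (3 + 5)*(-2 - 1*1 + 2*5))/(4*(3 + 5)))*0 = ((¼)*(-40 + 8*(-2 - 1 + 10))/8)*0 = ((¼)*(⅛)*(-40 + 8*7))*0 = ((¼)*(⅛)*(-40 + 56))*0 = ((¼)*(⅛)*16)*0 = (½)*0 = 0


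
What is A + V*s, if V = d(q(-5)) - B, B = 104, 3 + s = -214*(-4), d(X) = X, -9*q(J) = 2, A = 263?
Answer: -797747/9 ≈ -88639.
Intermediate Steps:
q(J) = -2/9 (q(J) = -⅑*2 = -2/9)
s = 853 (s = -3 - 214*(-4) = -3 + 856 = 853)
V = -938/9 (V = -2/9 - 1*104 = -2/9 - 104 = -938/9 ≈ -104.22)
A + V*s = 263 - 938/9*853 = 263 - 800114/9 = -797747/9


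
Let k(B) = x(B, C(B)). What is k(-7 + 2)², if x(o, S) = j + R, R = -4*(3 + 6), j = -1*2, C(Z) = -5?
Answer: 1444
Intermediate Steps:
j = -2
R = -36 (R = -4*9 = -36)
x(o, S) = -38 (x(o, S) = -2 - 36 = -38)
k(B) = -38
k(-7 + 2)² = (-38)² = 1444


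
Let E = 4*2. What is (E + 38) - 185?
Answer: -139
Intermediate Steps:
E = 8
(E + 38) - 185 = (8 + 38) - 185 = 46 - 185 = -139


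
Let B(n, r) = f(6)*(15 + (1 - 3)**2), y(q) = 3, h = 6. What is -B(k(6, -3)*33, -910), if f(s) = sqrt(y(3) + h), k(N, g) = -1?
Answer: -57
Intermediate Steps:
f(s) = 3 (f(s) = sqrt(3 + 6) = sqrt(9) = 3)
B(n, r) = 57 (B(n, r) = 3*(15 + (1 - 3)**2) = 3*(15 + (-2)**2) = 3*(15 + 4) = 3*19 = 57)
-B(k(6, -3)*33, -910) = -1*57 = -57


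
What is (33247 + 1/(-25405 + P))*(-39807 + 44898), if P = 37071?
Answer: 1974592729773/11666 ≈ 1.6926e+8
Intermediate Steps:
(33247 + 1/(-25405 + P))*(-39807 + 44898) = (33247 + 1/(-25405 + 37071))*(-39807 + 44898) = (33247 + 1/11666)*5091 = (387859503/11666)*5091 = 1974592729773/11666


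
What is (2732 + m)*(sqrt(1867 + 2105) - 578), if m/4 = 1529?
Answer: -5114144 + 17696*sqrt(993) ≈ -4.5565e+6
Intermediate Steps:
m = 6116 (m = 4*1529 = 6116)
(2732 + m)*(sqrt(1867 + 2105) - 578) = (2732 + 6116)*(sqrt(1867 + 2105) - 578) = 8848*(sqrt(3972) - 578) = 8848*(2*sqrt(993) - 578) = 8848*(-578 + 2*sqrt(993)) = -5114144 + 17696*sqrt(993)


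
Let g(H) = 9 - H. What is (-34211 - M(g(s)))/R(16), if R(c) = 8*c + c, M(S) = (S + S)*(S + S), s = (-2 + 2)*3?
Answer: -34535/144 ≈ -239.83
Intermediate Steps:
s = 0 (s = 0*3 = 0)
M(S) = 4*S**2 (M(S) = (2*S)*(2*S) = 4*S**2)
R(c) = 9*c
(-34211 - M(g(s)))/R(16) = (-34211 - 4*(9 - 1*0)**2)/((9*16)) = (-34211 - 4*(9 + 0)**2)/144 = (-34211 - 4*9**2)*(1/144) = (-34211 - 4*81)*(1/144) = (-34211 - 1*324)*(1/144) = (-34211 - 324)*(1/144) = -34535*1/144 = -34535/144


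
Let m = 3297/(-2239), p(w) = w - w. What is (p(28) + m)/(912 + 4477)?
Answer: -3297/12065971 ≈ -0.00027325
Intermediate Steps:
p(w) = 0
m = -3297/2239 (m = 3297*(-1/2239) = -3297/2239 ≈ -1.4725)
(p(28) + m)/(912 + 4477) = (0 - 3297/2239)/(912 + 4477) = -3297/2239/5389 = -3297/2239*1/5389 = -3297/12065971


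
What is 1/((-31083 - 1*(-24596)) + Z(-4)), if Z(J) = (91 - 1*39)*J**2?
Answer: -1/5655 ≈ -0.00017683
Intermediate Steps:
Z(J) = 52*J**2 (Z(J) = (91 - 39)*J**2 = 52*J**2)
1/((-31083 - 1*(-24596)) + Z(-4)) = 1/((-31083 - 1*(-24596)) + 52*(-4)**2) = 1/((-31083 + 24596) + 52*16) = 1/(-6487 + 832) = 1/(-5655) = -1/5655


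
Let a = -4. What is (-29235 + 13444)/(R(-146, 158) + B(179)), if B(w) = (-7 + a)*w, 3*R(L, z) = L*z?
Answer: 47373/28975 ≈ 1.6350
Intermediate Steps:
R(L, z) = L*z/3 (R(L, z) = (L*z)/3 = L*z/3)
B(w) = -11*w (B(w) = (-7 - 4)*w = -11*w)
(-29235 + 13444)/(R(-146, 158) + B(179)) = (-29235 + 13444)/((⅓)*(-146)*158 - 11*179) = -15791/(-23068/3 - 1969) = -15791/(-28975/3) = -15791*(-3/28975) = 47373/28975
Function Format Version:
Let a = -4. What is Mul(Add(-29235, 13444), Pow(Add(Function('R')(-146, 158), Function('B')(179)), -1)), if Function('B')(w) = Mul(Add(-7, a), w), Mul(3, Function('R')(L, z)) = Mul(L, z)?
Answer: Rational(47373, 28975) ≈ 1.6350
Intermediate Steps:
Function('R')(L, z) = Mul(Rational(1, 3), L, z) (Function('R')(L, z) = Mul(Rational(1, 3), Mul(L, z)) = Mul(Rational(1, 3), L, z))
Function('B')(w) = Mul(-11, w) (Function('B')(w) = Mul(Add(-7, -4), w) = Mul(-11, w))
Mul(Add(-29235, 13444), Pow(Add(Function('R')(-146, 158), Function('B')(179)), -1)) = Mul(Add(-29235, 13444), Pow(Add(Mul(Rational(1, 3), -146, 158), Mul(-11, 179)), -1)) = Mul(-15791, Pow(Add(Rational(-23068, 3), -1969), -1)) = Mul(-15791, Pow(Rational(-28975, 3), -1)) = Mul(-15791, Rational(-3, 28975)) = Rational(47373, 28975)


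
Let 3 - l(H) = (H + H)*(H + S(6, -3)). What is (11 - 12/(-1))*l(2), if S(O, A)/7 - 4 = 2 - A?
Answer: -5911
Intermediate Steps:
S(O, A) = 42 - 7*A (S(O, A) = 28 + 7*(2 - A) = 28 + (14 - 7*A) = 42 - 7*A)
l(H) = 3 - 2*H*(63 + H) (l(H) = 3 - (H + H)*(H + (42 - 7*(-3))) = 3 - 2*H*(H + (42 + 21)) = 3 - 2*H*(H + 63) = 3 - 2*H*(63 + H))
(11 - 12/(-1))*l(2) = (11 - 12/(-1))*(3 - 126*2 - 2*2²) = (11 - 12*(-1))*(3 - 252 - 2*4) = (11 + 12)*(3 - 252 - 8) = 23*(-257) = -5911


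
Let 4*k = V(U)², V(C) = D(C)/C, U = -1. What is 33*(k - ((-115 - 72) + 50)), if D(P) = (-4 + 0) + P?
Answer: 18909/4 ≈ 4727.3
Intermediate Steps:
D(P) = -4 + P
V(C) = (-4 + C)/C
k = 25/4 (k = ((-4 - 1)/(-1))²/4 = (-1*(-5))²/4 = (¼)*5² = (¼)*25 = 25/4 ≈ 6.2500)
33*(k - ((-115 - 72) + 50)) = 33*(25/4 - ((-115 - 72) + 50)) = 33*(25/4 - (-187 + 50)) = 33*(25/4 - 1*(-137)) = 33*(25/4 + 137) = 33*(573/4) = 18909/4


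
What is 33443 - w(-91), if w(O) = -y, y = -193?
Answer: 33250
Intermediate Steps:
w(O) = 193 (w(O) = -1*(-193) = 193)
33443 - w(-91) = 33443 - 1*193 = 33443 - 193 = 33250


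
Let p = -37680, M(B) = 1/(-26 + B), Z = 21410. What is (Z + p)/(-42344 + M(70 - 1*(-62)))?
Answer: 1724620/4488463 ≈ 0.38423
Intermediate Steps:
(Z + p)/(-42344 + M(70 - 1*(-62))) = (21410 - 37680)/(-42344 + 1/(-26 + (70 - 1*(-62)))) = -16270/(-42344 + 1/(-26 + (70 + 62))) = -16270/(-42344 + 1/(-26 + 132)) = -16270/(-42344 + 1/106) = -16270/(-4488463/106) = -16270*(-106/4488463) = 1724620/4488463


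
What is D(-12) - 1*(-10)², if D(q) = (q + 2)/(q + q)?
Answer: -1195/12 ≈ -99.583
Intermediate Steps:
D(q) = (2 + q)/(2*q) (D(q) = (2 + q)/((2*q)) = (2 + q)*(1/(2*q)) = (2 + q)/(2*q))
D(-12) - 1*(-10)² = (½)*(2 - 12)/(-12) - 1*(-10)² = (½)*(-1/12)*(-10) - 1*100 = 5/12 - 100 = -1195/12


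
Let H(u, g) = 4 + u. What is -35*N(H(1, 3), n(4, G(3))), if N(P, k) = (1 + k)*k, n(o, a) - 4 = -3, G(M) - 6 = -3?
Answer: -70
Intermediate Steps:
G(M) = 3 (G(M) = 6 - 3 = 3)
n(o, a) = 1 (n(o, a) = 4 - 3 = 1)
N(P, k) = k*(1 + k)
-35*N(H(1, 3), n(4, G(3))) = -35*(1 + 1) = -35*2 = -70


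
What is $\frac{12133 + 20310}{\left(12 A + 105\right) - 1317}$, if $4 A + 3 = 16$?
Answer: $- \frac{32443}{1173} \approx -27.658$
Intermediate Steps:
$A = \frac{13}{4}$ ($A = - \frac{3}{4} + \frac{1}{4} \cdot 16 = - \frac{3}{4} + 4 = \frac{13}{4} \approx 3.25$)
$\frac{12133 + 20310}{\left(12 A + 105\right) - 1317} = \frac{12133 + 20310}{\left(12 \cdot \frac{13}{4} + 105\right) - 1317} = \frac{32443}{\left(39 + 105\right) - 1317} = \frac{32443}{144 - 1317} = \frac{32443}{-1173} = 32443 \left(- \frac{1}{1173}\right) = - \frac{32443}{1173}$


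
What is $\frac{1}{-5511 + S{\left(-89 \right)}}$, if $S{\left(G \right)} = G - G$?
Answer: $- \frac{1}{5511} \approx -0.00018146$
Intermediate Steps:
$S{\left(G \right)} = 0$
$\frac{1}{-5511 + S{\left(-89 \right)}} = \frac{1}{-5511 + 0} = \frac{1}{-5511} = - \frac{1}{5511}$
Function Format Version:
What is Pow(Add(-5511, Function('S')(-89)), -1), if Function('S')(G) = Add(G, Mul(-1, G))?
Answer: Rational(-1, 5511) ≈ -0.00018146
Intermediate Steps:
Function('S')(G) = 0
Pow(Add(-5511, Function('S')(-89)), -1) = Pow(Add(-5511, 0), -1) = Pow(-5511, -1) = Rational(-1, 5511)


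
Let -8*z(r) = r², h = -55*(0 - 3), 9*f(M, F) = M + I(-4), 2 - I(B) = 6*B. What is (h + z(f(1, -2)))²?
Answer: 1718721/64 ≈ 26855.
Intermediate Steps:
I(B) = 2 - 6*B
f(M, F) = 26/9 + M/9 (f(M, F) = (M + (2 - 6*(-4)))/9 = (M + (2 + 24))/9 = (M + 26)/9 = (26 + M)/9 = 26/9 + M/9)
h = 165 (h = -55*(-3) = 165)
z(r) = -r²/8
(h + z(f(1, -2)))² = (165 - (26/9 + (⅑)*1)²/8)² = (165 - (26/9 + ⅑)²/8)² = (165 - ⅛*3²)² = (165 - ⅛*9)² = (165 - 9/8)² = (1311/8)² = 1718721/64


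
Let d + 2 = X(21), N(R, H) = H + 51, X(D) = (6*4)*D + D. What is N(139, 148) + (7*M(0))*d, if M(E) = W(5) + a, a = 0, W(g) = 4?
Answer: 14843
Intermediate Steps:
X(D) = 25*D (X(D) = 24*D + D = 25*D)
N(R, H) = 51 + H
M(E) = 4 (M(E) = 4 + 0 = 4)
d = 523 (d = -2 + 25*21 = -2 + 525 = 523)
N(139, 148) + (7*M(0))*d = (51 + 148) + (7*4)*523 = 199 + 28*523 = 199 + 14644 = 14843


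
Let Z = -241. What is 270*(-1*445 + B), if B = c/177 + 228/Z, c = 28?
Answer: -1711437570/14219 ≈ -1.2036e+5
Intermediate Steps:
B = -33608/42657 (B = 28/177 + 228/(-241) = 28*(1/177) + 228*(-1/241) = 28/177 - 228/241 = -33608/42657 ≈ -0.78787)
270*(-1*445 + B) = 270*(-1*445 - 33608/42657) = 270*(-445 - 33608/42657) = 270*(-19015973/42657) = -1711437570/14219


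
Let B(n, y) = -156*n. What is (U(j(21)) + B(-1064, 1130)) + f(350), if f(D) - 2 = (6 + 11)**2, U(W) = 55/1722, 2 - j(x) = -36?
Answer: 286325605/1722 ≈ 1.6628e+5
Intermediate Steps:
j(x) = 38 (j(x) = 2 - 1*(-36) = 2 + 36 = 38)
U(W) = 55/1722 (U(W) = 55*(1/1722) = 55/1722)
f(D) = 291 (f(D) = 2 + (6 + 11)**2 = 2 + 17**2 = 2 + 289 = 291)
(U(j(21)) + B(-1064, 1130)) + f(350) = (55/1722 - 156*(-1064)) + 291 = (55/1722 + 165984) + 291 = 285824503/1722 + 291 = 286325605/1722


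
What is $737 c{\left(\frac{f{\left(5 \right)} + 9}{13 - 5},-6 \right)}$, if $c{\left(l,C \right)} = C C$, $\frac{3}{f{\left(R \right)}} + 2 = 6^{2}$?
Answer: $26532$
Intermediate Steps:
$f{\left(R \right)} = \frac{3}{34}$ ($f{\left(R \right)} = \frac{3}{-2 + 6^{2}} = \frac{3}{-2 + 36} = \frac{3}{34}$)
$c{\left(l,C \right)} = C^{2}$
$737 c{\left(\frac{f{\left(5 \right)} + 9}{13 - 5},-6 \right)} = 737 \left(-6\right)^{2} = 737 \cdot 36 = 26532$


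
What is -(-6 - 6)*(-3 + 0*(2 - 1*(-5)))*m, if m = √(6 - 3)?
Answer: -36*√3 ≈ -62.354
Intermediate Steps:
m = √3 ≈ 1.7320
-(-6 - 6)*(-3 + 0*(2 - 1*(-5)))*m = -(-6 - 6)*(-3 + 0*(2 - 1*(-5)))*√3 = -(-12*(-3 + 0*(2 + 5)))*√3 = -(-12*(-3 + 0*7))*√3 = -(-12*(-3 + 0))*√3 = -(-12*(-3))*√3 = -36*√3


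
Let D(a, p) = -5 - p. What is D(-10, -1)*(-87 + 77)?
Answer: 40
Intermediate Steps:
D(-10, -1)*(-87 + 77) = (-5 - 1*(-1))*(-87 + 77) = (-5 + 1)*(-10) = -4*(-10) = 40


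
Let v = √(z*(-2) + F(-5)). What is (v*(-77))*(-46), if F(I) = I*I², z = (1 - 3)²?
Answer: 3542*I*√133 ≈ 40848.0*I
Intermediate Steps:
z = 4 (z = (-2)² = 4)
F(I) = I³
v = I*√133 (v = √(4*(-2) + (-5)³) = √(-8 - 125) = √(-133) = I*√133 ≈ 11.533*I)
(v*(-77))*(-46) = ((I*√133)*(-77))*(-46) = -77*I*√133*(-46) = 3542*I*√133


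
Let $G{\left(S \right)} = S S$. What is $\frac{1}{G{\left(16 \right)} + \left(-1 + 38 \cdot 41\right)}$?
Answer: $\frac{1}{1813} \approx 0.00055157$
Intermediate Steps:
$G{\left(S \right)} = S^{2}$
$\frac{1}{G{\left(16 \right)} + \left(-1 + 38 \cdot 41\right)} = \frac{1}{16^{2} + \left(-1 + 38 \cdot 41\right)} = \frac{1}{256 + \left(-1 + 1558\right)} = \frac{1}{256 + 1557} = \frac{1}{1813}$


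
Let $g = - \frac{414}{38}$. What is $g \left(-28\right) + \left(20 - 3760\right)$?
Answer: $- \frac{65264}{19} \approx -3434.9$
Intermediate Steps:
$g = - \frac{207}{19}$ ($g = \left(-414\right) \frac{1}{38} = - \frac{207}{19} \approx -10.895$)
$g \left(-28\right) + \left(20 - 3760\right) = \left(- \frac{207}{19}\right) \left(-28\right) + \left(20 - 3760\right) = \frac{5796}{19} + \left(20 - 3760\right) = \frac{5796}{19} - 3740 = - \frac{65264}{19}$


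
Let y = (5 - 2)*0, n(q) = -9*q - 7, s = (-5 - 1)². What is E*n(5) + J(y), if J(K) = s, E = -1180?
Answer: 61396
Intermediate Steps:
s = 36 (s = (-6)² = 36)
n(q) = -7 - 9*q
y = 0 (y = 3*0 = 0)
J(K) = 36
E*n(5) + J(y) = -1180*(-7 - 9*5) + 36 = -1180*(-7 - 45) + 36 = -1180*(-52) + 36 = 61360 + 36 = 61396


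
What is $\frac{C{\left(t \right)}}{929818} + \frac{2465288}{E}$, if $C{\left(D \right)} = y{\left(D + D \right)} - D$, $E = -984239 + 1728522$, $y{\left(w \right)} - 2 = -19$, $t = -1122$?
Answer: $\frac{2293091590299}{692047730494} \approx 3.3135$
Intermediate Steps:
$y{\left(w \right)} = -17$ ($y{\left(w \right)} = 2 - 19 = -17$)
$E = 744283$
$C{\left(D \right)} = -17 - D$
$\frac{C{\left(t \right)}}{929818} + \frac{2465288}{E} = \frac{-17 - -1122}{929818} + \frac{2465288}{744283} = \left(-17 + 1122\right) \frac{1}{929818} + 2465288 \cdot \frac{1}{744283} = 1105 \cdot \frac{1}{929818} + \frac{2465288}{744283} = \frac{1105}{929818} + \frac{2465288}{744283} = \frac{2293091590299}{692047730494}$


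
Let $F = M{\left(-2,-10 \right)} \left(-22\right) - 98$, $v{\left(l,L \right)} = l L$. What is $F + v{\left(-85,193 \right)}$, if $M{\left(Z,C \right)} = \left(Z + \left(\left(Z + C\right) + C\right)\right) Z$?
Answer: $-17559$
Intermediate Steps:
$v{\left(l,L \right)} = L l$
$M{\left(Z,C \right)} = Z \left(2 C + 2 Z\right)$ ($M{\left(Z,C \right)} = \left(Z + \left(\left(C + Z\right) + C\right)\right) Z = \left(Z + \left(Z + 2 C\right)\right) Z = \left(2 C + 2 Z\right) Z = Z \left(2 C + 2 Z\right)$)
$F = -1154$ ($F = 2 \left(-2\right) \left(-10 - 2\right) \left(-22\right) - 98 = 2 \left(-2\right) \left(-12\right) \left(-22\right) - 98 = 48 \left(-22\right) - 98 = -1056 - 98 = -1154$)
$F + v{\left(-85,193 \right)} = -1154 + 193 \left(-85\right) = -1154 - 16405 = -17559$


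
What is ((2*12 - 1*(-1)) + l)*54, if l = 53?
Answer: 4212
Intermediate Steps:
((2*12 - 1*(-1)) + l)*54 = ((2*12 - 1*(-1)) + 53)*54 = ((24 + 1) + 53)*54 = (25 + 53)*54 = 78*54 = 4212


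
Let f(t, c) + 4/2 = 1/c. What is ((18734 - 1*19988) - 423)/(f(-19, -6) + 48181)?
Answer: -10062/289073 ≈ -0.034808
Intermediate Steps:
f(t, c) = -2 + 1/c
((18734 - 1*19988) - 423)/(f(-19, -6) + 48181) = ((18734 - 1*19988) - 423)/((-2 + 1/(-6)) + 48181) = ((18734 - 19988) - 423)/((-2 - 1/6) + 48181) = (-1254 - 423)/(-13/6 + 48181) = -1677/289073/6 = -1677*6/289073 = -10062/289073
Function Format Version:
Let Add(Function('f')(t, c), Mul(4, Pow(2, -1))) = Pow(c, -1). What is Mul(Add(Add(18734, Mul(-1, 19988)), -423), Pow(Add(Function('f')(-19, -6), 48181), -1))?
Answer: Rational(-10062, 289073) ≈ -0.034808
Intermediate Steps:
Function('f')(t, c) = Add(-2, Pow(c, -1))
Mul(Add(Add(18734, Mul(-1, 19988)), -423), Pow(Add(Function('f')(-19, -6), 48181), -1)) = Mul(Add(Add(18734, Mul(-1, 19988)), -423), Pow(Add(Add(-2, Pow(-6, -1)), 48181), -1)) = Mul(Add(Add(18734, -19988), -423), Pow(Add(Add(-2, Rational(-1, 6)), 48181), -1)) = Mul(Add(-1254, -423), Pow(Add(Rational(-13, 6), 48181), -1)) = Mul(-1677, Pow(Rational(289073, 6), -1)) = Mul(-1677, Rational(6, 289073)) = Rational(-10062, 289073)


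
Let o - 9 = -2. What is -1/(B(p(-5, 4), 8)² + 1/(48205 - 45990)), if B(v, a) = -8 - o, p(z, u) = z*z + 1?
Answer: -2215/498376 ≈ -0.0044444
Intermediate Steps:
o = 7 (o = 9 - 2 = 7)
p(z, u) = 1 + z² (p(z, u) = z² + 1 = 1 + z²)
B(v, a) = -15 (B(v, a) = -8 - 1*7 = -8 - 7 = -15)
-1/(B(p(-5, 4), 8)² + 1/(48205 - 45990)) = -1/((-15)² + 1/(48205 - 45990)) = -1/(225 + 1/2215) = -1/498376/2215 = -1*2215/498376 = -2215/498376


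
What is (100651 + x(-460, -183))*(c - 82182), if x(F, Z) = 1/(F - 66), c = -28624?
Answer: -2933169172275/263 ≈ -1.1153e+10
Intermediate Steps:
x(F, Z) = 1/(-66 + F)
(100651 + x(-460, -183))*(c - 82182) = (100651 + 1/(-66 - 460))*(-28624 - 82182) = (100651 + 1/(-526))*(-110806) = (100651 - 1/526)*(-110806) = (52942425/526)*(-110806) = -2933169172275/263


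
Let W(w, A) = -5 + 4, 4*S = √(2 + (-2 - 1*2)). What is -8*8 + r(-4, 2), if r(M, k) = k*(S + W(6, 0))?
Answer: -66 + I*√2/2 ≈ -66.0 + 0.70711*I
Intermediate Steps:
S = I*√2/4 (S = √(2 + (-2 - 1*2))/4 = √(2 + (-2 - 2))/4 = √(2 - 4)/4 = √(-2)/4 = (I*√2)/4 = I*√2/4 ≈ 0.35355*I)
W(w, A) = -1
r(M, k) = k*(-1 + I*√2/4) (r(M, k) = k*(I*√2/4 - 1) = k*(-1 + I*√2/4))
-8*8 + r(-4, 2) = -8*8 + (¼)*2*(-4 + I*√2) = -64 + (-2 + I*√2/2) = -66 + I*√2/2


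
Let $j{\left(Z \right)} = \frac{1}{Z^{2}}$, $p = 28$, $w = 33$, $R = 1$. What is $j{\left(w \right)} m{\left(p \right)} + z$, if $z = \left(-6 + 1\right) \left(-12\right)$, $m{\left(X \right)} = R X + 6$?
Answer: $\frac{65374}{1089} \approx 60.031$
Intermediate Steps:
$m{\left(X \right)} = 6 + X$ ($m{\left(X \right)} = 1 X + 6 = X + 6 = 6 + X$)
$z = 60$ ($z = \left(-5\right) \left(-12\right) = 60$)
$j{\left(Z \right)} = \frac{1}{Z^{2}}$
$j{\left(w \right)} m{\left(p \right)} + z = \frac{6 + 28}{1089} + 60 = \frac{1}{1089} \cdot 34 + 60 = \frac{34}{1089} + 60 = \frac{65374}{1089}$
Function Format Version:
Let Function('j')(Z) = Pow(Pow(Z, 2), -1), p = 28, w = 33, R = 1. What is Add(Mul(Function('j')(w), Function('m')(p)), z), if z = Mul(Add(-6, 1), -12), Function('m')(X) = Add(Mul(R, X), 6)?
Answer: Rational(65374, 1089) ≈ 60.031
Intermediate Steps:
Function('m')(X) = Add(6, X) (Function('m')(X) = Add(Mul(1, X), 6) = Add(X, 6) = Add(6, X))
z = 60 (z = Mul(-5, -12) = 60)
Function('j')(Z) = Pow(Z, -2)
Add(Mul(Function('j')(w), Function('m')(p)), z) = Add(Mul(Pow(33, -2), Add(6, 28)), 60) = Add(Mul(Rational(1, 1089), 34), 60) = Add(Rational(34, 1089), 60) = Rational(65374, 1089)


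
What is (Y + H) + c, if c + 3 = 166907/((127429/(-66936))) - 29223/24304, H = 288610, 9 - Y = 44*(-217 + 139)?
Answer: 632952581984893/3097034416 ≈ 2.0437e+5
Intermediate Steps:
Y = 3441 (Y = 9 - 44*(-217 + 139) = 9 - 44*(-78) = 9 - 1*(-3432) = 9 + 3432 = 3441)
c = -271539416242323/3097034416 (c = -3 + (166907/((127429/(-66936))) - 29223/24304) = -3 + (166907/((127429*(-1/66936))) - 29223*1/24304) = -3 + (166907/(-127429/66936) - 29223/24304) = -3 + (166907*(-66936/127429) - 29223/24304) = -3 + (-11172086952/127429 - 29223/24304) = -3 - 271530125139075/3097034416 = -271539416242323/3097034416 ≈ -87677.)
(Y + H) + c = (3441 + 288610) - 271539416242323/3097034416 = 292051 - 271539416242323/3097034416 = 632952581984893/3097034416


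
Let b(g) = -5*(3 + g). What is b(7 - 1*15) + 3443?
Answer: 3468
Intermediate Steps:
b(g) = -15 - 5*g
b(7 - 1*15) + 3443 = (-15 - 5*(7 - 1*15)) + 3443 = (-15 - 5*(7 - 15)) + 3443 = (-15 - 5*(-8)) + 3443 = (-15 + 40) + 3443 = 25 + 3443 = 3468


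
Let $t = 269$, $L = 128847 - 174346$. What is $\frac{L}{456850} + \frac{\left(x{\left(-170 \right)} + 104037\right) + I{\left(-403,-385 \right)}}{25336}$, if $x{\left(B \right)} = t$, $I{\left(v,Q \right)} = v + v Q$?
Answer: $\frac{29299471159}{2893687900} \approx 10.125$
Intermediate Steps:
$I{\left(v,Q \right)} = v + Q v$
$L = -45499$
$x{\left(B \right)} = 269$
$\frac{L}{456850} + \frac{\left(x{\left(-170 \right)} + 104037\right) + I{\left(-403,-385 \right)}}{25336} = - \frac{45499}{456850} + \frac{\left(269 + 104037\right) - 403 \left(1 - 385\right)}{25336} = \left(-45499\right) \frac{1}{456850} + \left(104306 - -154752\right) \frac{1}{25336} = - \frac{45499}{456850} + \left(104306 + 154752\right) \frac{1}{25336} = - \frac{45499}{456850} + 259058 \cdot \frac{1}{25336} = - \frac{45499}{456850} + \frac{129529}{12668} = \frac{29299471159}{2893687900}$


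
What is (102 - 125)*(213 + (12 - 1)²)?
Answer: -7682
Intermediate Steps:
(102 - 125)*(213 + (12 - 1)²) = -23*(213 + 11²) = -23*(213 + 121) = -23*334 = -7682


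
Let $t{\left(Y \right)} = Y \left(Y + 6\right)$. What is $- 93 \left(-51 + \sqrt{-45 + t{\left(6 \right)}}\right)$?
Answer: $4743 - 279 \sqrt{3} \approx 4259.8$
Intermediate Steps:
$t{\left(Y \right)} = Y \left(6 + Y\right)$
$- 93 \left(-51 + \sqrt{-45 + t{\left(6 \right)}}\right) = - 93 \left(-51 + \sqrt{-45 + 6 \left(6 + 6\right)}\right) = - 93 \left(-51 + \sqrt{-45 + 6 \cdot 12}\right) = - 93 \left(-51 + \sqrt{-45 + 72}\right) = - 93 \left(-51 + \sqrt{27}\right) = - 93 \left(-51 + 3 \sqrt{3}\right) = 4743 - 279 \sqrt{3}$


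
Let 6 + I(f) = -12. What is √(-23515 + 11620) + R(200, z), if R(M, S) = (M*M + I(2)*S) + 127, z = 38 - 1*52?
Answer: 40379 + I*√11895 ≈ 40379.0 + 109.06*I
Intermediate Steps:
I(f) = -18 (I(f) = -6 - 12 = -18)
z = -14 (z = 38 - 52 = -14)
R(M, S) = 127 + M² - 18*S (R(M, S) = (M*M - 18*S) + 127 = (M² - 18*S) + 127 = 127 + M² - 18*S)
√(-23515 + 11620) + R(200, z) = √(-23515 + 11620) + (127 + 200² - 18*(-14)) = √(-11895) + (127 + 40000 + 252) = I*√11895 + 40379 = 40379 + I*√11895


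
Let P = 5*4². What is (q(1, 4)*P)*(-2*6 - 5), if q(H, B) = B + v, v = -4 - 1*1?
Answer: 1360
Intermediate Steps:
v = -5 (v = -4 - 1 = -5)
q(H, B) = -5 + B (q(H, B) = B - 5 = -5 + B)
P = 80 (P = 5*16 = 80)
(q(1, 4)*P)*(-2*6 - 5) = ((-5 + 4)*80)*(-2*6 - 5) = (-1*80)*(-12 - 5) = -80*(-17) = 1360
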